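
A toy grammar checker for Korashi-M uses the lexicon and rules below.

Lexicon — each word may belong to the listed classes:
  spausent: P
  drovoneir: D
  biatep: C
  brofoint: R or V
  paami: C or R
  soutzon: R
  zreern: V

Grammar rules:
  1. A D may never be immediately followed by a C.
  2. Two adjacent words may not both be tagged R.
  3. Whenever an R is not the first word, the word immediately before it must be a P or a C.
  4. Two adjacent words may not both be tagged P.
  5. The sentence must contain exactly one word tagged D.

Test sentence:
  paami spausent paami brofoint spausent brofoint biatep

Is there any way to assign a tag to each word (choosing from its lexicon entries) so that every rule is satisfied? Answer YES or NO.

Candidates per position — 1:paami {C,R}; 2:spausent {P}; 3:paami {C,R}; 4:brofoint {R,V}; 5:spausent {P}; 6:brofoint {R,V}; 7:biatep {C}.
Rule 5 cannot be satisfied by any choice of tags from the lexicon.
So there is no consistent tagging.

NO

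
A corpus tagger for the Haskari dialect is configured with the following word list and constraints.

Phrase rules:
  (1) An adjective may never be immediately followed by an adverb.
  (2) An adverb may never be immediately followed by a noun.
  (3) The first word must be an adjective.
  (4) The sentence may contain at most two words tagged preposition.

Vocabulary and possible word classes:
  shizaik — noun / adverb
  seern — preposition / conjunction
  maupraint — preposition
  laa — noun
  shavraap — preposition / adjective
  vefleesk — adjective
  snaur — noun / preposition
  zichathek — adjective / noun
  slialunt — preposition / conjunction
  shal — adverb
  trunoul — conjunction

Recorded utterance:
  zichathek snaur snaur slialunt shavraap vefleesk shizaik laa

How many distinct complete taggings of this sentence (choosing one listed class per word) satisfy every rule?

11

Candidates per position — 1:zichathek {adjective,noun}; 2:snaur {noun,preposition}; 3:snaur {noun,preposition}; 4:slialunt {preposition,conjunction}; 5:shavraap {preposition,adjective}; 6:vefleesk {adjective}; 7:shizaik {noun,adverb}; 8:laa {noun}.
There are 64 candidate sequences in total.
Checking each against the rules leaves 11 sequences.
Count = 11.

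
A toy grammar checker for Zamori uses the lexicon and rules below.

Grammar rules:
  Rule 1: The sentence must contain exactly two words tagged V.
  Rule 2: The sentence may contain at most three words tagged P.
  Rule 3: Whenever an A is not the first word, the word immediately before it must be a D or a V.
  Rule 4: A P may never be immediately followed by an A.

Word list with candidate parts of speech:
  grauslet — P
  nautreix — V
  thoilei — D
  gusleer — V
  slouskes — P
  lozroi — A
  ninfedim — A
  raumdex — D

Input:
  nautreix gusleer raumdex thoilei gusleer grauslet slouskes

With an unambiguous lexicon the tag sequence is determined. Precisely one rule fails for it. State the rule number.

Fixed tagging: V V D D V P P.
Rule check: R1 fails, R2 ok, R3 ok, R4 ok.
Only rule 1 fails.

1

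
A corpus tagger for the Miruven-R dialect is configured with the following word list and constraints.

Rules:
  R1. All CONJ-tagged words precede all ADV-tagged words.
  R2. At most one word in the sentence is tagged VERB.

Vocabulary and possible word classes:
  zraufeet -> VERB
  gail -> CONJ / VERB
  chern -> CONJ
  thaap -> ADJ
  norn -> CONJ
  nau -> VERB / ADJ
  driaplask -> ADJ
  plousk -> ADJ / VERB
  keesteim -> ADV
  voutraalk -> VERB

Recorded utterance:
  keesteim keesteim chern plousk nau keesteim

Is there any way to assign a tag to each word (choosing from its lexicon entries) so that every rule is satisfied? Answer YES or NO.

NO

Candidates per position — 1:keesteim {ADV}; 2:keesteim {ADV}; 3:chern {CONJ}; 4:plousk {ADJ,VERB}; 5:nau {VERB,ADJ}; 6:keesteim {ADV}.
Rule 1 cannot be satisfied by any choice of tags from the lexicon.
So there is no consistent tagging.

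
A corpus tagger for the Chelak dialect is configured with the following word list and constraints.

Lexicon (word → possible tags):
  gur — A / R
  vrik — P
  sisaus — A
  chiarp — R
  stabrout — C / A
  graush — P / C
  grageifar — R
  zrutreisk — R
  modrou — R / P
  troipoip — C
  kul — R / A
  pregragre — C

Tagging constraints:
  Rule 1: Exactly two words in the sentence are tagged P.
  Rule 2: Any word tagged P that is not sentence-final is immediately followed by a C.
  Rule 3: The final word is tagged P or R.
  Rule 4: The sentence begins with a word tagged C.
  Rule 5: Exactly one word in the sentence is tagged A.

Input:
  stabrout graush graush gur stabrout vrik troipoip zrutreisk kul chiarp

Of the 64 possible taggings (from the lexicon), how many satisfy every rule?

3

Candidates per position — 1:stabrout {C,A}; 2:graush {P,C}; 3:graush {P,C}; 4:gur {A,R}; 5:stabrout {C,A}; 6:vrik {P}; 7:troipoip {C}; 8:zrutreisk {R}; 9:kul {R,A}; 10:chiarp {R}.
There are 64 candidate sequences in total.
The sequences that satisfy every rule: C P C A C P C R R R; C P C R C P C R A R; C P C R A P C R R R.
Count = 3.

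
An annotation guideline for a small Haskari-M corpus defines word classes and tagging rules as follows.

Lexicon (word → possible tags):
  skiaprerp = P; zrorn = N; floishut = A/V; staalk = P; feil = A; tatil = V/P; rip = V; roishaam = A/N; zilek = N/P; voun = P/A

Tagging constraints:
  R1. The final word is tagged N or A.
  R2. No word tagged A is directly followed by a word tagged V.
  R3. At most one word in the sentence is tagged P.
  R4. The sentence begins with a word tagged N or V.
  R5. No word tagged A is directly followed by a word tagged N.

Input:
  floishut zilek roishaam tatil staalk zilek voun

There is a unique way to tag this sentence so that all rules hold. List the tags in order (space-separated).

V N N V P N A

Candidates per position — 1:floishut {A,V}; 2:zilek {N,P}; 3:roishaam {A,N}; 4:tatil {V,P}; 5:staalk {P}; 6:zilek {N,P}; 7:voun {P,A}.
Position 1: tagging it A would leave rule 4 unsatisfiable, so it must be V.
Position 2: tagging it P would leave rule 3 unsatisfiable, so it must be N.
Position 4: tagging it P would leave rule 3 unsatisfiable, so it must be V.
Position 6: tagging it P would leave rule 3 unsatisfiable, so it must be N.
Position 7: tagging it P would leave rule 1 unsatisfiable, so it must be A.
Position 3: tagging it A would leave rule 2 unsatisfiable, so it must be N.
That leaves exactly one tagging: V N N V P N A.
Check: rule 1 ✓; rule 2 ✓; rule 3 ✓; rule 4 ✓; rule 5 ✓.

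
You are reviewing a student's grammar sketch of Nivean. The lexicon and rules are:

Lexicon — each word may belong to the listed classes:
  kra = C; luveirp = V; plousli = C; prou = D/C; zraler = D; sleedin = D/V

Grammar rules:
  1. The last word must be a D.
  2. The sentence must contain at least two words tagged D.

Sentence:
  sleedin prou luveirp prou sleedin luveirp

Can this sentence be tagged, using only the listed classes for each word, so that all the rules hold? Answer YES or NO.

Candidates per position — 1:sleedin {D,V}; 2:prou {D,C}; 3:luveirp {V}; 4:prou {D,C}; 5:sleedin {D,V}; 6:luveirp {V}.
Rule 1 cannot be satisfied by any choice of tags from the lexicon.
So there is no consistent tagging.

NO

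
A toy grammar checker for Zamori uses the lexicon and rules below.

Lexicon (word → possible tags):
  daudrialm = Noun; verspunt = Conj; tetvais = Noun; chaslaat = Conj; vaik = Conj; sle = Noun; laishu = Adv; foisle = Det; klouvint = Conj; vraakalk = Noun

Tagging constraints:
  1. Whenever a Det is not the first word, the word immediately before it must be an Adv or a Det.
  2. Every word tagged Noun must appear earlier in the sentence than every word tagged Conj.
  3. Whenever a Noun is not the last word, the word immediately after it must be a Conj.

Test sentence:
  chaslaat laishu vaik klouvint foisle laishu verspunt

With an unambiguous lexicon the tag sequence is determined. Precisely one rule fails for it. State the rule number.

1

Fixed tagging: Conj Adv Conj Conj Det Adv Conj.
Rule check: R1 violated, R2 holds, R3 holds.
Only rule 1 fails.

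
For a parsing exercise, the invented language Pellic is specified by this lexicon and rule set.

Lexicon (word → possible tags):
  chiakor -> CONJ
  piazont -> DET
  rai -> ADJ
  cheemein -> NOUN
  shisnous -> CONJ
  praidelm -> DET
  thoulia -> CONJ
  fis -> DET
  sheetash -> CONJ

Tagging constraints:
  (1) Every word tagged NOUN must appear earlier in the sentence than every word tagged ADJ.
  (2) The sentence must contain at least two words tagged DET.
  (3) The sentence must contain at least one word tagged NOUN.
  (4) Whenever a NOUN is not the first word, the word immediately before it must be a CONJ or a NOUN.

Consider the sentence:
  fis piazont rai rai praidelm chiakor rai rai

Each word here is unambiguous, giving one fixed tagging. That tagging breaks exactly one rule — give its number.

Fixed tagging: DET DET ADJ ADJ DET CONJ ADJ ADJ.
Checking each rule: R1 ok, R2 ok, R3 fails, R4 ok.
Only rule 3 fails.

3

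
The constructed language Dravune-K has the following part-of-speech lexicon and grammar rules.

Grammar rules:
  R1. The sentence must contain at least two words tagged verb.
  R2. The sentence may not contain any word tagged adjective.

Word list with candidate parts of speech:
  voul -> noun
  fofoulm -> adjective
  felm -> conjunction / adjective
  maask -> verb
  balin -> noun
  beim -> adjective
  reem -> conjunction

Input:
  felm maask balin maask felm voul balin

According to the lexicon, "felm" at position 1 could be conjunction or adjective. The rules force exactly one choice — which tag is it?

Candidates per position — 1:felm {conjunction,adjective}; 2:maask {verb}; 3:balin {noun}; 4:maask {verb}; 5:felm {conjunction,adjective}; 6:voul {noun}; 7:balin {noun}.
If word 1 were adjective, no tagging could satisfy rule 2; so word 1 is conjunction.
If word 5 were adjective, no tagging could satisfy rule 2; so word 5 is conjunction.
The only consistent sequence is: conjunction verb noun verb conjunction noun noun.
Check: rule 1 ✓; rule 2 ✓.

conjunction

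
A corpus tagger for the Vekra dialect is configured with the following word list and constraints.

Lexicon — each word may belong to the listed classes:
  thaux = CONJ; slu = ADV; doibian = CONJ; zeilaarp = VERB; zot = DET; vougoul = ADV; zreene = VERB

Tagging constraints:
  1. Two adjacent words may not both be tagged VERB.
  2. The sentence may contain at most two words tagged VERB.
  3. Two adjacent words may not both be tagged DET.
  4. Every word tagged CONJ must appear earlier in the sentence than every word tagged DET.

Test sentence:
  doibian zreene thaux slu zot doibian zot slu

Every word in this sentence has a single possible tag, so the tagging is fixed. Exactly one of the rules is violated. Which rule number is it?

4

Fixed tagging: CONJ VERB CONJ ADV DET CONJ DET ADV.
Rule check: R1 pass, R2 pass, R3 pass, R4 fail.
Only rule 4 fails.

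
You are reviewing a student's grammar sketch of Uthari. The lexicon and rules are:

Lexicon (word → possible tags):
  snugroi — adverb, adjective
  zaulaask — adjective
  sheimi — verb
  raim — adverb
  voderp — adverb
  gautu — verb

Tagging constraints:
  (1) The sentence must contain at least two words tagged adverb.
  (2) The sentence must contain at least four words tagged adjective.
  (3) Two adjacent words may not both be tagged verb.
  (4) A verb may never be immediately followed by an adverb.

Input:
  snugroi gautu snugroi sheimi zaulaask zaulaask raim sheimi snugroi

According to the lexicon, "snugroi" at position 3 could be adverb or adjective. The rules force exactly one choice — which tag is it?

adjective

Candidates per position — 1:snugroi {adverb,adjective}; 2:gautu {verb}; 3:snugroi {adverb,adjective}; 4:sheimi {verb}; 5:zaulaask {adjective}; 6:zaulaask {adjective}; 7:raim {adverb}; 8:sheimi {verb}; 9:snugroi {adverb,adjective}.
At position 3, choosing adverb makes rule 4 impossible to satisfy; hence adjective.
At position 9, choosing adverb makes rule 4 impossible to satisfy; hence adjective.
At position 1, choosing adjective makes rule 1 impossible to satisfy; hence adverb.
The only consistent sequence is: adverb verb adjective verb adjective adjective adverb verb adjective.
Rule-by-rule: rule 1 ok; rule 2 ok; rule 3 ok; rule 4 ok.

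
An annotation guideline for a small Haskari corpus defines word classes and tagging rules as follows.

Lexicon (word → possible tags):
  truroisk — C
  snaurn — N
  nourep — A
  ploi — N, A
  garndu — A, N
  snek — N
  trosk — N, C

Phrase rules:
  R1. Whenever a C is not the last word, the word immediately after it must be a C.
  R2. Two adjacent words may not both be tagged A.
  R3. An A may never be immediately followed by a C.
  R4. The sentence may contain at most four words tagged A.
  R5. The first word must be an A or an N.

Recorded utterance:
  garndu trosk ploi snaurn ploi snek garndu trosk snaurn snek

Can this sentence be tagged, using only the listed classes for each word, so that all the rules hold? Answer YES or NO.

Candidates per position — 1:garndu {A,N}; 2:trosk {N,C}; 3:ploi {N,A}; 4:snaurn {N}; 5:ploi {N,A}; 6:snek {N}; 7:garndu {A,N}; 8:trosk {N,C}; 9:snaurn {N}; 10:snek {N}.
One satisfying assignment: N N A N A N N N N N.
Checking: rule 1 ok; rule 2 ok; rule 3 ok; rule 4 ok; rule 5 ok.

YES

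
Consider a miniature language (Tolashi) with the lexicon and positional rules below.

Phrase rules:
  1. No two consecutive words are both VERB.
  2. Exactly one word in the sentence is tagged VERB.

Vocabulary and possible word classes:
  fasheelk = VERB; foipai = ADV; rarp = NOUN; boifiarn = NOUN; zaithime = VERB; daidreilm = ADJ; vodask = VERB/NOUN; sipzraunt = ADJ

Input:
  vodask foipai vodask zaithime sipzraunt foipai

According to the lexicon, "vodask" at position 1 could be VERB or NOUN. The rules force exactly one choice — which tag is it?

NOUN

Candidates per position — 1:vodask {VERB,NOUN}; 2:foipai {ADV}; 3:vodask {VERB,NOUN}; 4:zaithime {VERB}; 5:sipzraunt {ADJ}; 6:foipai {ADV}.
Position 1: tagging it VERB would leave rule 2 unsatisfiable, so it must be NOUN.
Position 3: tagging it VERB would leave rule 1 unsatisfiable, so it must be NOUN.
The only consistent sequence is: NOUN ADV NOUN VERB ADJ ADV.
Check: rule 1 holds; rule 2 holds.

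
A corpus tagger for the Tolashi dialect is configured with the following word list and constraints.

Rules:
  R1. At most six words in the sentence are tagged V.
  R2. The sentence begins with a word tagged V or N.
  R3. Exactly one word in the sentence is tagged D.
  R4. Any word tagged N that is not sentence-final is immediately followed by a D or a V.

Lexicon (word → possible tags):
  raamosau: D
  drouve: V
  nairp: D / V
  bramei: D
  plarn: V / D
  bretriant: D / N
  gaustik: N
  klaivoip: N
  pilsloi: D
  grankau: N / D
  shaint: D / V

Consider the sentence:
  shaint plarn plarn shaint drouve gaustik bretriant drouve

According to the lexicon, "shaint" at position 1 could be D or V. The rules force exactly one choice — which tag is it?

Candidates per position — 1:shaint {D,V}; 2:plarn {V,D}; 3:plarn {V,D}; 4:shaint {D,V}; 5:drouve {V}; 6:gaustik {N}; 7:bretriant {D,N}; 8:drouve {V}.
Word 1 cannot be D — rule 2 would then fail for every completion. It is V.
Word 7 cannot be N — rule 4 would then fail for every completion. It is D.
Word 2 cannot be D — rule 3 would then fail for every completion. It is V.
Word 3 cannot be D — rule 3 would then fail for every completion. It is V.
Word 4 cannot be D — rule 3 would then fail for every completion. It is V.
That leaves exactly one tagging: V V V V V N D V.
Verifying each rule — rule 1 satisfied; rule 2 satisfied; rule 3 satisfied; rule 4 satisfied.

V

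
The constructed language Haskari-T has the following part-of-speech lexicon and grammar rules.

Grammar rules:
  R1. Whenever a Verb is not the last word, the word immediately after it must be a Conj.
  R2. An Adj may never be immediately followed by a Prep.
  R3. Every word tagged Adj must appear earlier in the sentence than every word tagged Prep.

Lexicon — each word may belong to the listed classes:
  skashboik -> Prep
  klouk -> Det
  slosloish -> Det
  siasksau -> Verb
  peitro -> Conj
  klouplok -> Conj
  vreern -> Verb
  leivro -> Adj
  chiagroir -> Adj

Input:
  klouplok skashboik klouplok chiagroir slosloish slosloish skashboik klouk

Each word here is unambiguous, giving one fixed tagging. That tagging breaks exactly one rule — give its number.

3

Fixed tagging: Conj Prep Conj Adj Det Det Prep Det.
Rule check: R1 holds, R2 holds, R3 violated.
Only rule 3 fails.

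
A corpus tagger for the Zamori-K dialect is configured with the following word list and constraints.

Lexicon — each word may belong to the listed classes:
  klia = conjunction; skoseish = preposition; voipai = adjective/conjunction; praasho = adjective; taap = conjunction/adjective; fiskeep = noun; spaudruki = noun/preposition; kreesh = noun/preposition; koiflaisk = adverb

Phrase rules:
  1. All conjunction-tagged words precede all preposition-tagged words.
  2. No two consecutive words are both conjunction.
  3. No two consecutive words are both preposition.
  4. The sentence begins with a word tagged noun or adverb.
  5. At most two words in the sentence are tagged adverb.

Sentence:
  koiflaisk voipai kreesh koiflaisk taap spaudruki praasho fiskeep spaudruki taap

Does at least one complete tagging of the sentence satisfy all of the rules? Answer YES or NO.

YES

Candidates per position — 1:koiflaisk {adverb}; 2:voipai {adjective,conjunction}; 3:kreesh {noun,preposition}; 4:koiflaisk {adverb}; 5:taap {conjunction,adjective}; 6:spaudruki {noun,preposition}; 7:praasho {adjective}; 8:fiskeep {noun}; 9:spaudruki {noun,preposition}; 10:taap {conjunction,adjective}.
One satisfying assignment: adverb adjective noun adverb conjunction noun adjective noun noun adjective.
Rule-by-rule: rule 1 satisfied; rule 2 satisfied; rule 3 satisfied; rule 4 satisfied; rule 5 satisfied.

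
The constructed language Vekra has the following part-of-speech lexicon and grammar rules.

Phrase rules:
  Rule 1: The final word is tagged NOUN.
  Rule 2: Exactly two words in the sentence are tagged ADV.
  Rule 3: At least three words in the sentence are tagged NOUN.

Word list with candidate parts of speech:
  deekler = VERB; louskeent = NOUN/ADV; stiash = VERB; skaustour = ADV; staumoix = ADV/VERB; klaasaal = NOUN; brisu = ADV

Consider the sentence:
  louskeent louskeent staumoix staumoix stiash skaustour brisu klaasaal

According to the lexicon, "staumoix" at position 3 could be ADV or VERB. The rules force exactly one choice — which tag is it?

Candidates per position — 1:louskeent {NOUN,ADV}; 2:louskeent {NOUN,ADV}; 3:staumoix {ADV,VERB}; 4:staumoix {ADV,VERB}; 5:stiash {VERB}; 6:skaustour {ADV}; 7:brisu {ADV}; 8:klaasaal {NOUN}.
Word 1 cannot be ADV — rule 2 would then fail for every completion. It is NOUN.
Word 2 cannot be ADV — rule 2 would then fail for every completion. It is NOUN.
Word 3 cannot be ADV — rule 2 would then fail for every completion. It is VERB.
Word 4 cannot be ADV — rule 2 would then fail for every completion. It is VERB.
That leaves exactly one tagging: NOUN NOUN VERB VERB VERB ADV ADV NOUN.
Check: rule 1 holds; rule 2 holds; rule 3 holds.

VERB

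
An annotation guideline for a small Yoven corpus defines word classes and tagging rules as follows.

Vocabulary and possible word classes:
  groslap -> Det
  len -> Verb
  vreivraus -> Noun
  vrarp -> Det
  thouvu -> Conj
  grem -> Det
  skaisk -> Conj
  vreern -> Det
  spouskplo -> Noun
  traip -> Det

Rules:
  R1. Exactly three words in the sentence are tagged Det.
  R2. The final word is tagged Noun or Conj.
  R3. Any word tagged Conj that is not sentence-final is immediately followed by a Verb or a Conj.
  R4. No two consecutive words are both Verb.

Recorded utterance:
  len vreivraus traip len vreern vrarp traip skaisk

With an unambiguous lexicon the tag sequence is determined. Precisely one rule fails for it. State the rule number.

Fixed tagging: Verb Noun Det Verb Det Det Det Conj.
Applying the rules: R1 fail, R2 pass, R3 pass, R4 pass.
Only rule 1 fails.

1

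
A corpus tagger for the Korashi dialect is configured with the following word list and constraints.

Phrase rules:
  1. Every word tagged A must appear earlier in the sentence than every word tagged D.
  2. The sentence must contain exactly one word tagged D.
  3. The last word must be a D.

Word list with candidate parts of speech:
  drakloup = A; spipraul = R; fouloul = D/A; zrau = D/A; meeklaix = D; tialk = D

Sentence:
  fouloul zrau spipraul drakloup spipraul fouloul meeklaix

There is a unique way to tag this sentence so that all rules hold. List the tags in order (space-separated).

Candidates per position — 1:fouloul {D,A}; 2:zrau {D,A}; 3:spipraul {R}; 4:drakloup {A}; 5:spipraul {R}; 6:fouloul {D,A}; 7:meeklaix {D}.
Position 1: tagging it D would leave rule 1 unsatisfiable, so it must be A.
Position 2: tagging it D would leave rule 1 unsatisfiable, so it must be A.
Position 6: tagging it D would leave rule 2 unsatisfiable, so it must be A.
So the tagging must be: A A R A R A D.
Checking: rule 1 satisfied; rule 2 satisfied; rule 3 satisfied.

A A R A R A D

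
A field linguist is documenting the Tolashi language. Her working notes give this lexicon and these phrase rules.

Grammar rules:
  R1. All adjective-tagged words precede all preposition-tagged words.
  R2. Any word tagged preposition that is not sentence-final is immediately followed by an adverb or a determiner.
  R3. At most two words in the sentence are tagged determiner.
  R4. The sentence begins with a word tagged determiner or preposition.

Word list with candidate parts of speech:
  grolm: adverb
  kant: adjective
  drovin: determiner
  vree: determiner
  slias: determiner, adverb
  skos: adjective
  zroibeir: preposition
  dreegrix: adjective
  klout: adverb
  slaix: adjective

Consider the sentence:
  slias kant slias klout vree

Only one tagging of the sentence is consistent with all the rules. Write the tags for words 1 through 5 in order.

determiner adjective adverb adverb determiner

Candidates per position — 1:slias {determiner,adverb}; 2:kant {adjective}; 3:slias {determiner,adverb}; 4:klout {adverb}; 5:vree {determiner}.
At position 1, choosing adverb makes rule 4 impossible to satisfy; hence determiner.
At position 3, choosing determiner makes rule 3 impossible to satisfy; hence adverb.
That leaves exactly one tagging: determiner adjective adverb adverb determiner.
Check: rule 1 ✓; rule 2 ✓; rule 3 ✓; rule 4 ✓.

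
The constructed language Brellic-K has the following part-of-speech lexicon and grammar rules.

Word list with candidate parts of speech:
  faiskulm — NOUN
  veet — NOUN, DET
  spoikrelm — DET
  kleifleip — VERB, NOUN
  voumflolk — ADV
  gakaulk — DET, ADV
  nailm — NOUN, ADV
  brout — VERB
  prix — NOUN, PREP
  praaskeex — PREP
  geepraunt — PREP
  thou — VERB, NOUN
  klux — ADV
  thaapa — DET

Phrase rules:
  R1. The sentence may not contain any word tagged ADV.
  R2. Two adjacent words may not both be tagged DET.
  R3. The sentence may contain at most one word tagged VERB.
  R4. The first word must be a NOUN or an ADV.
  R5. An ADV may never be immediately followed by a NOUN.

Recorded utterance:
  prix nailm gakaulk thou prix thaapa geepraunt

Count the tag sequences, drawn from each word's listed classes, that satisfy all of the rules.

Candidates per position — 1:prix {NOUN,PREP}; 2:nailm {NOUN,ADV}; 3:gakaulk {DET,ADV}; 4:thou {VERB,NOUN}; 5:prix {NOUN,PREP}; 6:thaapa {DET}; 7:geepraunt {PREP}.
There are 32 candidate sequences in total.
The sequences that satisfy every rule: NOUN NOUN DET VERB NOUN DET PREP; NOUN NOUN DET VERB PREP DET PREP; NOUN NOUN DET NOUN NOUN DET PREP; NOUN NOUN DET NOUN PREP DET PREP.
Count = 4.

4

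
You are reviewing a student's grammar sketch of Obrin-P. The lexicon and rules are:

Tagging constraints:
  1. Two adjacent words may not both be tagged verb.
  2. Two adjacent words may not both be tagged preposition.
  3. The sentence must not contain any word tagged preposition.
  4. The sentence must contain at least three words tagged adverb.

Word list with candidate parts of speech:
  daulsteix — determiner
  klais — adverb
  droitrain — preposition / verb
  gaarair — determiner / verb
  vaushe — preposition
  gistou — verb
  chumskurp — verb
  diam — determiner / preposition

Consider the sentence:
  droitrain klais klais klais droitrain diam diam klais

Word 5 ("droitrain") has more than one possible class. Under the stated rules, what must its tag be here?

verb

Candidates per position — 1:droitrain {preposition,verb}; 2:klais {adverb}; 3:klais {adverb}; 4:klais {adverb}; 5:droitrain {preposition,verb}; 6:diam {determiner,preposition}; 7:diam {determiner,preposition}; 8:klais {adverb}.
Position 1: tagging it preposition would leave rule 3 unsatisfiable, so it must be verb.
Position 5: tagging it preposition would leave rule 3 unsatisfiable, so it must be verb.
Position 6: tagging it preposition would leave rule 3 unsatisfiable, so it must be determiner.
Position 7: tagging it preposition would leave rule 3 unsatisfiable, so it must be determiner.
That leaves exactly one tagging: verb adverb adverb adverb verb determiner determiner adverb.
Rule-by-rule: rule 1 satisfied; rule 2 satisfied; rule 3 satisfied; rule 4 satisfied.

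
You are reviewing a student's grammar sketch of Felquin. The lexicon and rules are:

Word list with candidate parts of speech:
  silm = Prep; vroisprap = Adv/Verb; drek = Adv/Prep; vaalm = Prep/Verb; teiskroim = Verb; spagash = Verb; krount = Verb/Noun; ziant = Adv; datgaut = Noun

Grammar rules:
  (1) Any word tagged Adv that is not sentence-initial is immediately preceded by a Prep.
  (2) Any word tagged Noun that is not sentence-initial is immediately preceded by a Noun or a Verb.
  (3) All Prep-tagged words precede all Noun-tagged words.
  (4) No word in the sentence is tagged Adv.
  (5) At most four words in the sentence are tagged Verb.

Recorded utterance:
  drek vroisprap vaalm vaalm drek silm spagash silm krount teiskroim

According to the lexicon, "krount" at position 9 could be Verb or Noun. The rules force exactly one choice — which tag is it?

Candidates per position — 1:drek {Adv,Prep}; 2:vroisprap {Adv,Verb}; 3:vaalm {Prep,Verb}; 4:vaalm {Prep,Verb}; 5:drek {Adv,Prep}; 6:silm {Prep}; 7:spagash {Verb}; 8:silm {Prep}; 9:krount {Verb,Noun}; 10:teiskroim {Verb}.
If word 1 were Adv, no tagging could satisfy rule 4; so word 1 is Prep.
If word 2 were Adv, no tagging could satisfy rule 4; so word 2 is Verb.
If word 5 were Adv, no tagging could satisfy rule 4; so word 5 is Prep.
If word 9 were Noun, no tagging could satisfy rule 2; so word 9 is Verb.
If word 3 were Verb, no tagging could satisfy rule 5; so word 3 is Prep.
If word 4 were Verb, no tagging could satisfy rule 5; so word 4 is Prep.
The only consistent sequence is: Prep Verb Prep Prep Prep Prep Verb Prep Verb Verb.
Checking: rule 1 ✓; rule 2 ✓; rule 3 ✓; rule 4 ✓; rule 5 ✓.

Verb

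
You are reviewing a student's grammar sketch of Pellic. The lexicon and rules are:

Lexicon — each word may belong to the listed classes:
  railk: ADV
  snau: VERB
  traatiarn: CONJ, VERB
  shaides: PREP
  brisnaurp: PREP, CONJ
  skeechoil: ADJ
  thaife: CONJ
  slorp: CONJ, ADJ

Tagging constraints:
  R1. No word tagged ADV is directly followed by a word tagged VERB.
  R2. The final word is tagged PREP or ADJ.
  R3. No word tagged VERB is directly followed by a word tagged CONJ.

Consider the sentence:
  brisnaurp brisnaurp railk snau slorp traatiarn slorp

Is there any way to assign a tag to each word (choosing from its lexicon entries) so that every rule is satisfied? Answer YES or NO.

NO

Candidates per position — 1:brisnaurp {PREP,CONJ}; 2:brisnaurp {PREP,CONJ}; 3:railk {ADV}; 4:snau {VERB}; 5:slorp {CONJ,ADJ}; 6:traatiarn {CONJ,VERB}; 7:slorp {CONJ,ADJ}.
Rule 1 cannot be satisfied by any choice of tags from the lexicon.
So there is no consistent tagging.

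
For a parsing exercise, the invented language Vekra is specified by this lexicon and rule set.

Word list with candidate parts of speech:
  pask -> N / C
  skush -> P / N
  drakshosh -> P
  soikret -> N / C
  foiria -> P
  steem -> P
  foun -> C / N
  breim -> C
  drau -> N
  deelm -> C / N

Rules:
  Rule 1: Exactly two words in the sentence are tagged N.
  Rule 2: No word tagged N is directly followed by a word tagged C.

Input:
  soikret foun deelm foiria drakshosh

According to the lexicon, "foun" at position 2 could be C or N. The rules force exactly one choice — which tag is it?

Candidates per position — 1:soikret {N,C}; 2:foun {C,N}; 3:deelm {C,N}; 4:foiria {P}; 5:drakshosh {P}.
Position 2: the remaining choice is settled jointly with positions 1, 3 — only N at position 2 is part of a tagging that satisfies every rule.
The only consistent sequence is: C N N P P.
Verifying each rule — rule 1 holds; rule 2 holds.

N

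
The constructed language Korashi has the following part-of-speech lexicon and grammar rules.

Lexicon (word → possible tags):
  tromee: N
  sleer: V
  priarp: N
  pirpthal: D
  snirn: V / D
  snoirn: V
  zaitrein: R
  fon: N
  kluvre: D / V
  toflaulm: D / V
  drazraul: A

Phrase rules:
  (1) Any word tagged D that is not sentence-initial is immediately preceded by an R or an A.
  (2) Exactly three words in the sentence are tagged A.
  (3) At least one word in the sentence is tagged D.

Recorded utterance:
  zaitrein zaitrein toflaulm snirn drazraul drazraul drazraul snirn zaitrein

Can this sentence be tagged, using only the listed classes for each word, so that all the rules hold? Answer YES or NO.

Candidates per position — 1:zaitrein {R}; 2:zaitrein {R}; 3:toflaulm {D,V}; 4:snirn {V,D}; 5:drazraul {A}; 6:drazraul {A}; 7:drazraul {A}; 8:snirn {V,D}; 9:zaitrein {R}.
One satisfying assignment: R R V V A A A D R.
Rule-by-rule: rule 1 satisfied; rule 2 satisfied; rule 3 satisfied.

YES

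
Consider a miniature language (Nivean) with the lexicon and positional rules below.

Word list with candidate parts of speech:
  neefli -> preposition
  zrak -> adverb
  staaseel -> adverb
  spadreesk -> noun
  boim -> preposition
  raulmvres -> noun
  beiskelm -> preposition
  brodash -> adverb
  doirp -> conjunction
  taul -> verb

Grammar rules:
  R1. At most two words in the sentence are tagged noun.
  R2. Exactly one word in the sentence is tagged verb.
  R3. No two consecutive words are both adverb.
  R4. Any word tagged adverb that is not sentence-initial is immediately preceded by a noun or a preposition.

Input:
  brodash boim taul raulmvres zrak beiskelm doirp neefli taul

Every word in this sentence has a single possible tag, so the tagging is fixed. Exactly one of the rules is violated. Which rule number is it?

2

Fixed tagging: adverb preposition verb noun adverb preposition conjunction preposition verb.
Applying the rules: R1 holds, R2 violated, R3 holds, R4 holds.
Only rule 2 fails.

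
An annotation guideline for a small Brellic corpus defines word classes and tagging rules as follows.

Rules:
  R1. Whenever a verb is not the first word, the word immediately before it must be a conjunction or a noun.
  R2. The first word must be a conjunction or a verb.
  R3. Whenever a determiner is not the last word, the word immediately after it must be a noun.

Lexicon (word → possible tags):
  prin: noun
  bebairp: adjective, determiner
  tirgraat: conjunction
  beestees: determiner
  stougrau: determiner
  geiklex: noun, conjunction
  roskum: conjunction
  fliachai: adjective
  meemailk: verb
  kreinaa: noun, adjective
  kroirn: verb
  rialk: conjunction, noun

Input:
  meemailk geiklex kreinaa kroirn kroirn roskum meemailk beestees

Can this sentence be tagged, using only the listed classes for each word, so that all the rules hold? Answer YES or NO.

Candidates per position — 1:meemailk {verb}; 2:geiklex {noun,conjunction}; 3:kreinaa {noun,adjective}; 4:kroirn {verb}; 5:kroirn {verb}; 6:roskum {conjunction}; 7:meemailk {verb}; 8:beestees {determiner}.
Rule 1 cannot be satisfied by any choice of tags from the lexicon.
So there is no consistent tagging.

NO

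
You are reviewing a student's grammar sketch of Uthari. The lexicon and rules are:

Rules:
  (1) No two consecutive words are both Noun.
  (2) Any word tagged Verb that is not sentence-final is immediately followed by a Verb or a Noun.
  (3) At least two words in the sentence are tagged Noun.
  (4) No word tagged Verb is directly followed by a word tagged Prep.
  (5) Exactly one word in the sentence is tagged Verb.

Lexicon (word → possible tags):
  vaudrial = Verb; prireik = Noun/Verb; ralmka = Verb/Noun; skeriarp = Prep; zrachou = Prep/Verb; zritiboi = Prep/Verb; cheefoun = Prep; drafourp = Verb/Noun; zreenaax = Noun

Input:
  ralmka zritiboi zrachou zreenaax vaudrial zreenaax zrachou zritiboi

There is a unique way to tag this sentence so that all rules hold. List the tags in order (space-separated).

Noun Prep Prep Noun Verb Noun Prep Prep

Candidates per position — 1:ralmka {Verb,Noun}; 2:zritiboi {Prep,Verb}; 3:zrachou {Prep,Verb}; 4:zreenaax {Noun}; 5:vaudrial {Verb}; 6:zreenaax {Noun}; 7:zrachou {Prep,Verb}; 8:zritiboi {Prep,Verb}.
Position 1: tagging it Verb would leave rule 5 unsatisfiable, so it must be Noun.
Position 2: tagging it Verb would leave rule 5 unsatisfiable, so it must be Prep.
Position 3: tagging it Verb would leave rule 5 unsatisfiable, so it must be Prep.
Position 7: tagging it Verb would leave rule 5 unsatisfiable, so it must be Prep.
Position 8: tagging it Verb would leave rule 5 unsatisfiable, so it must be Prep.
The unique satisfying tagging is: Noun Prep Prep Noun Verb Noun Prep Prep.
Checking: rule 1 ok; rule 2 ok; rule 3 ok; rule 4 ok; rule 5 ok.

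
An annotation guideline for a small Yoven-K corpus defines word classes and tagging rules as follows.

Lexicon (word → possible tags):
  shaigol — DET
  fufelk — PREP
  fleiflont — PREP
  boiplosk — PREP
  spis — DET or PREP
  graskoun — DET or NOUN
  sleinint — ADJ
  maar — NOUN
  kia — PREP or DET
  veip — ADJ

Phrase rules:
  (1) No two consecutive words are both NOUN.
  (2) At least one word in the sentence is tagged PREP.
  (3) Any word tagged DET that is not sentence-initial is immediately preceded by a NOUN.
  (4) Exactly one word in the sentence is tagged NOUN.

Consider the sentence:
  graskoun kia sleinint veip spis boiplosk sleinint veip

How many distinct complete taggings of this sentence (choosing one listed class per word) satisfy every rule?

2

Candidates per position — 1:graskoun {DET,NOUN}; 2:kia {PREP,DET}; 3:sleinint {ADJ}; 4:veip {ADJ}; 5:spis {DET,PREP}; 6:boiplosk {PREP}; 7:sleinint {ADJ}; 8:veip {ADJ}.
There are 8 candidate sequences in total.
The sequences that satisfy every rule: NOUN PREP ADJ ADJ PREP PREP ADJ ADJ; NOUN DET ADJ ADJ PREP PREP ADJ ADJ.
Count = 2.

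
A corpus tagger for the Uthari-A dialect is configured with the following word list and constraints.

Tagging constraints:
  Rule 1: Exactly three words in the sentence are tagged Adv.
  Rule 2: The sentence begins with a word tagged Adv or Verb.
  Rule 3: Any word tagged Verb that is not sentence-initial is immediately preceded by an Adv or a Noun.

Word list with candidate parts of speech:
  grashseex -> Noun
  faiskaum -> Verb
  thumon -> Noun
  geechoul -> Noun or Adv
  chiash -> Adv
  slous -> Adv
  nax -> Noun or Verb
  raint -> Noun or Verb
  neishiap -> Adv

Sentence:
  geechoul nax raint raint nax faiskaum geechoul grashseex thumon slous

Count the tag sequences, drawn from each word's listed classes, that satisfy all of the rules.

5

Candidates per position — 1:geechoul {Noun,Adv}; 2:nax {Noun,Verb}; 3:raint {Noun,Verb}; 4:raint {Noun,Verb}; 5:nax {Noun,Verb}; 6:faiskaum {Verb}; 7:geechoul {Noun,Adv}; 8:grashseex {Noun}; 9:thumon {Noun}; 10:slous {Adv}.
There are 64 candidate sequences in total.
The sequences that satisfy every rule: Adv Noun Noun Noun Noun Verb Adv Noun Noun Adv; Adv Noun Noun Verb Noun Verb Adv Noun Noun Adv; Adv Noun Verb Noun Noun Verb Adv Noun Noun Adv; Adv Verb Noun Noun Noun Verb Adv Noun Noun Adv; Adv Verb Noun Verb Noun Verb Adv Noun Noun Adv.
Count = 5.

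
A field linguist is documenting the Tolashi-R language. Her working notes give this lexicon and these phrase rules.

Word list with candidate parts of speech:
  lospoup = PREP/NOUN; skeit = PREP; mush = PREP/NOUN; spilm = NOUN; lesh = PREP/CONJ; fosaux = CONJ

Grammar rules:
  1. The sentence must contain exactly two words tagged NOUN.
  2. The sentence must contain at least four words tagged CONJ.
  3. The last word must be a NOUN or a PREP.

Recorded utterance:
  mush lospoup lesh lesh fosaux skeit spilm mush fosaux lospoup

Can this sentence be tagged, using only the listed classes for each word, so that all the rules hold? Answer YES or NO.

YES

Candidates per position — 1:mush {PREP,NOUN}; 2:lospoup {PREP,NOUN}; 3:lesh {PREP,CONJ}; 4:lesh {PREP,CONJ}; 5:fosaux {CONJ}; 6:skeit {PREP}; 7:spilm {NOUN}; 8:mush {PREP,NOUN}; 9:fosaux {CONJ}; 10:lospoup {PREP,NOUN}.
One satisfying assignment: NOUN PREP CONJ CONJ CONJ PREP NOUN PREP CONJ PREP.
Check: rule 1 ✓; rule 2 ✓; rule 3 ✓.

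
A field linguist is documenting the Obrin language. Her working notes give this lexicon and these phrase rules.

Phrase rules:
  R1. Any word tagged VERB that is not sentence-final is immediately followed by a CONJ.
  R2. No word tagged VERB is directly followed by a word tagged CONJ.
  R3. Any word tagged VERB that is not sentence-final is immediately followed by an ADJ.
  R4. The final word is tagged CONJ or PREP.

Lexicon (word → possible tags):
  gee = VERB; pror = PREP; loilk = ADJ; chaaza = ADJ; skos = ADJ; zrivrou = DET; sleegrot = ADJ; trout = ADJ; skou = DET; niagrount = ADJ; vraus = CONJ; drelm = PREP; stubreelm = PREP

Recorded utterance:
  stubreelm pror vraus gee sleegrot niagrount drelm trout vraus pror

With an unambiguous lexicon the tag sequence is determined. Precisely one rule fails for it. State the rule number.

Fixed tagging: PREP PREP CONJ VERB ADJ ADJ PREP ADJ CONJ PREP.
Checking each rule: R1 ✗, R2 ✓, R3 ✓, R4 ✓.
Only rule 1 fails.

1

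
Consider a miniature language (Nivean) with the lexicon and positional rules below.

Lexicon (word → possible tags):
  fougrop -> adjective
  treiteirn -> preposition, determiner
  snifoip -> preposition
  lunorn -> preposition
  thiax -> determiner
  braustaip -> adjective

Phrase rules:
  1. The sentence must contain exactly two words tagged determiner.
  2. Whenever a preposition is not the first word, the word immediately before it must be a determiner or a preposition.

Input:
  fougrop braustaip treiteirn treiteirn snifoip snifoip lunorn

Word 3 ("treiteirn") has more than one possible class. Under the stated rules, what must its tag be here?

Candidates per position — 1:fougrop {adjective}; 2:braustaip {adjective}; 3:treiteirn {preposition,determiner}; 4:treiteirn {preposition,determiner}; 5:snifoip {preposition}; 6:snifoip {preposition}; 7:lunorn {preposition}.
Word 3 cannot be preposition — rule 1 would then fail for every completion. It is determiner.
Word 4 cannot be preposition — rule 1 would then fail for every completion. It is determiner.
That leaves exactly one tagging: adjective adjective determiner determiner preposition preposition preposition.
Checking: rule 1 ✓; rule 2 ✓.

determiner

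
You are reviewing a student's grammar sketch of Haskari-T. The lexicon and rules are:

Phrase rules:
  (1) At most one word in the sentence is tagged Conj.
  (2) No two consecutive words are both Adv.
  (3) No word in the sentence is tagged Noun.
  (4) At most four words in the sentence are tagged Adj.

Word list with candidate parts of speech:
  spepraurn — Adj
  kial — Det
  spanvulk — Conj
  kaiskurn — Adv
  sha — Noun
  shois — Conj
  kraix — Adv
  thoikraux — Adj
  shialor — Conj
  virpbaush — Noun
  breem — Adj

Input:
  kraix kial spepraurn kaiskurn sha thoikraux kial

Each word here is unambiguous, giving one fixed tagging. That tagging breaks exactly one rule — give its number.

3

Fixed tagging: Adv Det Adj Adv Noun Adj Det.
Checking each rule: R1 holds, R2 holds, R3 violated, R4 holds.
Only rule 3 fails.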